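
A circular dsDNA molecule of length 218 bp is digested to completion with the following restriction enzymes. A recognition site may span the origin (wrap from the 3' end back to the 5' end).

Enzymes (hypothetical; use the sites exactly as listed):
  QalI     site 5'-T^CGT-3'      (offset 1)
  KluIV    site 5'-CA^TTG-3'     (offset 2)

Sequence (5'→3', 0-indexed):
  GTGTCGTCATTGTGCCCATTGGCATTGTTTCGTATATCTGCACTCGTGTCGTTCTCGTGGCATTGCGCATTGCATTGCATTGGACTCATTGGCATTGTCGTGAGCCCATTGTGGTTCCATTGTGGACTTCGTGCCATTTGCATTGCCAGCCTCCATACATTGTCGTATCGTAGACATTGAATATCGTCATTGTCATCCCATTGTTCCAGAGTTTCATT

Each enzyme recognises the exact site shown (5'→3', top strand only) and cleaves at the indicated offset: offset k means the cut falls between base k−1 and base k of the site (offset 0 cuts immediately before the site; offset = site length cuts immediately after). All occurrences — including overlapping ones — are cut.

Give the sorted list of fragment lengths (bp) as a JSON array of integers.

[4,4,5,5,5,5,5,5,6,6,6,6,6,7,7,8,8,9,9,10,10,11,11,13,14,16,17]

Per-enzyme occurrences:
  QalI TCGT/1: at [3, 29, 43, 48, 54, 97, 128, 162, 167, 183] ⇒ [4, 30, 44, 49, 55, 98, 129, 163, 168, 184]
  KluIV CATTG/2: at [7, 16, 22, 60, 67, 72, 77, 86, 92, 106, 117, 140, 157, 174, 187, 198, 214] ⇒ [9, 18, 24, 62, 69, 74, 79, 88, 94, 108, 119, 142, 159, 176, 189, 200, 216]

All cut coordinates (distinct, sorted): [4, 9, 18, 24, 30, 44, 49, 55, 62, 69, 74, 79, 88, 94, 98, 108, 119, 129, 142, 159, 163, 168, 176, 184, 189, 200, 216]

Fragment lengths:
  4→9: 5 bp
  9→18: 9 bp
  18→24: 6 bp
  24→30: 6 bp
  30→44: 14 bp
  44→49: 5 bp
  49→55: 6 bp
  55→62: 7 bp
  62→69: 7 bp
  69→74: 5 bp
  74→79: 5 bp
  79→88: 9 bp
  88→94: 6 bp
  94→98: 4 bp
  98→108: 10 bp
  108→119: 11 bp
  119→129: 10 bp
  129→142: 13 bp
  142→159: 17 bp
  159→163: 4 bp
  163→168: 5 bp
  168→176: 8 bp
  176→184: 8 bp
  184→189: 5 bp
  189→200: 11 bp
  200→216: 16 bp
  216→4 (wrap): 218-216+4 = 6 bp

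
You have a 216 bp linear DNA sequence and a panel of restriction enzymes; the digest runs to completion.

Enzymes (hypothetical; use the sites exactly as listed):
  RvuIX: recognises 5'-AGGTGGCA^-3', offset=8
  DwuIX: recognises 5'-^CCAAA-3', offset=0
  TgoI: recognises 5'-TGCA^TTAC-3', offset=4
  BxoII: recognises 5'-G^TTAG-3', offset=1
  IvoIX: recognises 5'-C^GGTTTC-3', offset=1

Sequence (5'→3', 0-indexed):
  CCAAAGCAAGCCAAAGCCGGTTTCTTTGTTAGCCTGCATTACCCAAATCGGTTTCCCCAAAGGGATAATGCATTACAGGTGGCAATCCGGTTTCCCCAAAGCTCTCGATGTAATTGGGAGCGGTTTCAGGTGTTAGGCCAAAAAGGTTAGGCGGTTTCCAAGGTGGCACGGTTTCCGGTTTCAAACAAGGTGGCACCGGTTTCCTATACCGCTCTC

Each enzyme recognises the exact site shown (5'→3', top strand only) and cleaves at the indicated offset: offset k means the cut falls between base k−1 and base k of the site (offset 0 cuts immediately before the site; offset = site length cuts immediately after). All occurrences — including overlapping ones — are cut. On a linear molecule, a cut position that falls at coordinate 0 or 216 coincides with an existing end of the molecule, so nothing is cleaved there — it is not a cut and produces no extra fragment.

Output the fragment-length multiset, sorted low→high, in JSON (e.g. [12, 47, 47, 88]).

Scan for sites:
  RvuIX (AGGTGGCA, off=8): starts [76, 160, 187] → cuts [84, 168, 195]
  DwuIX (CCAAA, off=0): starts [0, 10, 42, 56, 95, 137] → cuts [10, 42, 56, 95, 137] (position 0 is a terminus of the linear molecule — no cut)
  TgoI (TGCATTAC, off=4): starts [34, 68] → cuts [38, 72]
  BxoII (GTTAG, off=1): starts [27, 131, 145] → cuts [28, 132, 146]
  IvoIX (CGGTTTC, off=1): starts [17, 48, 87, 120, 151, 168, 175, 196] → cuts [18, 49, 88, 121, 152, 169, 176, 197]

All cut coordinates (distinct, sorted): [10, 18, 28, 38, 42, 49, 56, 72, 84, 88, 95, 121, 132, 137, 146, 152, 168, 169, 176, 195, 197]

Fragment lengths:
  [0,10): 10 bp
  [10,18): 8 bp
  [18,28): 10 bp
  [28,38): 10 bp
  [38,42): 4 bp
  [42,49): 7 bp
  [49,56): 7 bp
  [56,72): 16 bp
  [72,84): 12 bp
  [84,88): 4 bp
  [88,95): 7 bp
  [95,121): 26 bp
  [121,132): 11 bp
  [132,137): 5 bp
  [137,146): 9 bp
  [146,152): 6 bp
  [152,168): 16 bp
  [168,169): 1 bp
  [169,176): 7 bp
  [176,195): 19 bp
  [195,197): 2 bp
  [197,216): 19 bp

[1,2,4,4,5,6,7,7,7,7,8,9,10,10,10,11,12,16,16,19,19,26]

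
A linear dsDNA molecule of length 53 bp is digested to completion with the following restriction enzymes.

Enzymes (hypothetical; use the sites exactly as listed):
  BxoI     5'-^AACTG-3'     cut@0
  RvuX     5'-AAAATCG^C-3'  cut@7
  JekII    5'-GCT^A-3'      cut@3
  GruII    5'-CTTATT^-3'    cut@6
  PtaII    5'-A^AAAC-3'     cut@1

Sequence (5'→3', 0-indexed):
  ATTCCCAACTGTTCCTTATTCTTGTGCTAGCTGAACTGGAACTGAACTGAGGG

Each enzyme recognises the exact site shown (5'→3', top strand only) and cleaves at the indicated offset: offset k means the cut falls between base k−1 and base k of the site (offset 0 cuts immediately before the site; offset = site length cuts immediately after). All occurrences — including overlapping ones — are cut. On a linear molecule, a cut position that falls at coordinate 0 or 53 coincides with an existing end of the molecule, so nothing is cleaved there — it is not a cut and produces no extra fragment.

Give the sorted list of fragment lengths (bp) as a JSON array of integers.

[5,5,6,6,8,9,14]

Per-enzyme occurrences:
  BxoI (AACTG, off=0): starts [6, 33, 39, 44] → cuts [6, 33, 39, 44]
  RvuX (AAAATCGC, off=7): no sites
  JekII (GCTA, off=3): starts [25] → cuts [28]
  GruII (CTTATT, off=6): starts [14] → cuts [20]
  PtaII (AAAAC, off=1): no sites

Pooled cuts: [6, 20, 28, 33, 39, 44]

Fragments:
  [0,6): 6 bp
  [6,20): 14 bp
  [20,28): 8 bp
  [28,33): 5 bp
  [33,39): 6 bp
  [39,44): 5 bp
  [44,53): 9 bp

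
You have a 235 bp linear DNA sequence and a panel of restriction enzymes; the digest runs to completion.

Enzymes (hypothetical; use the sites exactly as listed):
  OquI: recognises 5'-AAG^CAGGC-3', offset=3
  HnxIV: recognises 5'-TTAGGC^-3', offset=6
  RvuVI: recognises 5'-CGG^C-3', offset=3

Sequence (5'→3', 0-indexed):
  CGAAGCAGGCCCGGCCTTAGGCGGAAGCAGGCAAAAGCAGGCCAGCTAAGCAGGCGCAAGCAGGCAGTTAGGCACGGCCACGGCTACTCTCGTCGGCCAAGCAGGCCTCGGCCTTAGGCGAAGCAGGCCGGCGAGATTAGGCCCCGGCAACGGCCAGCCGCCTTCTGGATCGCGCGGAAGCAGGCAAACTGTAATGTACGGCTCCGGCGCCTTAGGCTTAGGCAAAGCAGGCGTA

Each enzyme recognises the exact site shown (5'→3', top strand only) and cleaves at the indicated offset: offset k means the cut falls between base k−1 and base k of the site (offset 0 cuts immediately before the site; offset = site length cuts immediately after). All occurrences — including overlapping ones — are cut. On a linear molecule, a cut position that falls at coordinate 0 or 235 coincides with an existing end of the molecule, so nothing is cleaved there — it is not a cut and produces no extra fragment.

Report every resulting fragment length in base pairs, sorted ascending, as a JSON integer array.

[4,4,4,5,5,5,5,6,6,6,6,8,8,8,8,9,10,10,10,10,11,13,13,13,21,27]

Scan for sites:
  OquI (AAGCAGGC, off=3): starts [2, 24, 34, 47, 57, 98, 120, 177, 224] → cuts [5, 27, 37, 50, 60, 101, 123, 180, 227]
  HnxIV (TTAGGC, off=6): starts [16, 67, 113, 136, 211, 217] → cuts [22, 73, 119, 142, 217, 223]
  RvuVI (CGGC, off=3): starts [11, 74, 80, 93, 108, 128, 144, 150, 198, 204] → cuts [14, 77, 83, 96, 111, 131, 147, 153, 201, 207]

Pooled cuts: [5, 14, 22, 27, 37, 50, 60, 73, 77, 83, 96, 101, 111, 119, 123, 131, 142, 147, 153, 180, 201, 207, 217, 223, 227]

Fragments:
  [0,5): 5 bp
  [5,14): 9 bp
  [14,22): 8 bp
  [22,27): 5 bp
  [27,37): 10 bp
  [37,50): 13 bp
  [50,60): 10 bp
  [60,73): 13 bp
  [73,77): 4 bp
  [77,83): 6 bp
  [83,96): 13 bp
  [96,101): 5 bp
  [101,111): 10 bp
  [111,119): 8 bp
  [119,123): 4 bp
  [123,131): 8 bp
  [131,142): 11 bp
  [142,147): 5 bp
  [147,153): 6 bp
  [153,180): 27 bp
  [180,201): 21 bp
  [201,207): 6 bp
  [207,217): 10 bp
  [217,223): 6 bp
  [223,227): 4 bp
  [227,235): 8 bp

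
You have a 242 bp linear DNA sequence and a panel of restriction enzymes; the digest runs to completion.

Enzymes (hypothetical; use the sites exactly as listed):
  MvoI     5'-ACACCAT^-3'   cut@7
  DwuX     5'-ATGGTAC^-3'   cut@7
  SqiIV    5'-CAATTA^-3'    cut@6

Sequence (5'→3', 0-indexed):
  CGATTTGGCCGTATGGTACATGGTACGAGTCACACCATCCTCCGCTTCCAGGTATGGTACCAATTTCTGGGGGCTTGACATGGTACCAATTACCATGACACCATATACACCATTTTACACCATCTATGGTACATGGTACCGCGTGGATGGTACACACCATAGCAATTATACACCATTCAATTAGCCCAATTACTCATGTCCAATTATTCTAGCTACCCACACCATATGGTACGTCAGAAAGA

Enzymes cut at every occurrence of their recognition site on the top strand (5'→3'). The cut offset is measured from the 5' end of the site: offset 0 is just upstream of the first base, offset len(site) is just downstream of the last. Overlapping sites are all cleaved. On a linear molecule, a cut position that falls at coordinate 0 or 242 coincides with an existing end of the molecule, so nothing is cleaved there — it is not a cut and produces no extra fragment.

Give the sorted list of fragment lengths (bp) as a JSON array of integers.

[6,7,7,7,7,7,8,8,9,9,9,10,10,12,12,14,14,19,19,22,26]

Site scan:
  MvoI ACACCAT/7: at [31, 97, 106, 116, 153, 169, 218] ⇒ [38, 104, 113, 123, 160, 176, 225]
  DwuX ATGGTAC/7: at [12, 19, 53, 79, 125, 132, 146, 225] ⇒ [19, 26, 60, 86, 132, 139, 153, 232]
  SqiIV CAATTA/6: at [86, 162, 177, 186, 200] ⇒ [92, 168, 183, 192, 206]

All cut coordinates (distinct, sorted): [19, 26, 38, 60, 86, 92, 104, 113, 123, 132, 139, 153, 160, 168, 176, 183, 192, 206, 225, 232]

Fragments:
  [0,19): 19 bp
  [19,26): 7 bp
  [26,38): 12 bp
  [38,60): 22 bp
  [60,86): 26 bp
  [86,92): 6 bp
  [92,104): 12 bp
  [104,113): 9 bp
  [113,123): 10 bp
  [123,132): 9 bp
  [132,139): 7 bp
  [139,153): 14 bp
  [153,160): 7 bp
  [160,168): 8 bp
  [168,176): 8 bp
  [176,183): 7 bp
  [183,192): 9 bp
  [192,206): 14 bp
  [206,225): 19 bp
  [225,232): 7 bp
  [232,242): 10 bp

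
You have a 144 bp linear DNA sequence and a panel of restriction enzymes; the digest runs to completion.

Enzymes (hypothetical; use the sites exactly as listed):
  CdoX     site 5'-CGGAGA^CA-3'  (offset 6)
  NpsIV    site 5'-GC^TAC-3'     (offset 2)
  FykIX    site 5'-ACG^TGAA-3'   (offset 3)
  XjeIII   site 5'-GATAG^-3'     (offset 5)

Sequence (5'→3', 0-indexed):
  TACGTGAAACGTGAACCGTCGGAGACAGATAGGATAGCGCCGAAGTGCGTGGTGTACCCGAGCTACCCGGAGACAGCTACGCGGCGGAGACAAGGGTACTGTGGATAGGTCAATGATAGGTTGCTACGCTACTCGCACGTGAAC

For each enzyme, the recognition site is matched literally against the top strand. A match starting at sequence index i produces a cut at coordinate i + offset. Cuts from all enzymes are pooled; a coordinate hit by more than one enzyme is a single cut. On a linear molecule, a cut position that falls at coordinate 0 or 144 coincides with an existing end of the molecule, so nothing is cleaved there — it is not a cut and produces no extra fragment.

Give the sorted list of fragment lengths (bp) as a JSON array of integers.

Site scan:
  CdoX (CGGAGACA, off=6): starts [19, 67, 84] → cuts [25, 73, 90]
  NpsIV (GCTAC, off=2): starts [61, 75, 122, 127] → cuts [63, 77, 124, 129]
  FykIX (ACGTGAA, off=3): starts [1, 8, 136] → cuts [4, 11, 139]
  XjeIII (GATAG, off=5): starts [27, 32, 103, 114] → cuts [32, 37, 108, 119]

Pooled cuts: [4, 11, 25, 32, 37, 63, 73, 77, 90, 108, 119, 124, 129, 139]

Fragment lengths:
  [0,4): 4 bp
  [4,11): 7 bp
  [11,25): 14 bp
  [25,32): 7 bp
  [32,37): 5 bp
  [37,63): 26 bp
  [63,73): 10 bp
  [73,77): 4 bp
  [77,90): 13 bp
  [90,108): 18 bp
  [108,119): 11 bp
  [119,124): 5 bp
  [124,129): 5 bp
  [129,139): 10 bp
  [139,144): 5 bp

[4,4,5,5,5,5,7,7,10,10,11,13,14,18,26]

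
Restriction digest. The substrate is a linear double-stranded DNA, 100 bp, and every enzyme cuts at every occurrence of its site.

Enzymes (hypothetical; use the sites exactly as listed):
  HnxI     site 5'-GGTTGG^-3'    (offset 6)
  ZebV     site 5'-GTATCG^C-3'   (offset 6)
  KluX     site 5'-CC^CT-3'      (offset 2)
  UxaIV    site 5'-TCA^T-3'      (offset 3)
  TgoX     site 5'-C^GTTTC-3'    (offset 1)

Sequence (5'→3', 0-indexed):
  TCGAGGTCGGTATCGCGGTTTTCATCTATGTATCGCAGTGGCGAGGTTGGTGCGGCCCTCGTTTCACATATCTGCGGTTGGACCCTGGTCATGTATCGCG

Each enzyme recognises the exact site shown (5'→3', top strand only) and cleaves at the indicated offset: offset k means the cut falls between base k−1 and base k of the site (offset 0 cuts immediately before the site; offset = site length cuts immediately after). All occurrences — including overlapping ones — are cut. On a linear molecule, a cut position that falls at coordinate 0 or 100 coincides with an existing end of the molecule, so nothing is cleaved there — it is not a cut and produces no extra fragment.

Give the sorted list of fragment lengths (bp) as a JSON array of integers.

[2,3,3,7,7,7,9,11,15,15,21]

Per-enzyme occurrences:
  HnxI (GGTTGG, off=6): starts [44, 75] → cuts [50, 81]
  ZebV (GTATCGC, off=6): starts [9, 29, 92] → cuts [15, 35, 98]
  KluX (CCCT, off=2): starts [55, 82] → cuts [57, 84]
  UxaIV (TCAT, off=3): starts [21, 88] → cuts [24, 91]
  TgoX (CGTTTC, off=1): starts [59] → cuts [60]

Pooled cuts: [15, 24, 35, 50, 57, 60, 81, 84, 91, 98]

Fragments:
  [0,15): 15 bp
  [15,24): 9 bp
  [24,35): 11 bp
  [35,50): 15 bp
  [50,57): 7 bp
  [57,60): 3 bp
  [60,81): 21 bp
  [81,84): 3 bp
  [84,91): 7 bp
  [91,98): 7 bp
  [98,100): 2 bp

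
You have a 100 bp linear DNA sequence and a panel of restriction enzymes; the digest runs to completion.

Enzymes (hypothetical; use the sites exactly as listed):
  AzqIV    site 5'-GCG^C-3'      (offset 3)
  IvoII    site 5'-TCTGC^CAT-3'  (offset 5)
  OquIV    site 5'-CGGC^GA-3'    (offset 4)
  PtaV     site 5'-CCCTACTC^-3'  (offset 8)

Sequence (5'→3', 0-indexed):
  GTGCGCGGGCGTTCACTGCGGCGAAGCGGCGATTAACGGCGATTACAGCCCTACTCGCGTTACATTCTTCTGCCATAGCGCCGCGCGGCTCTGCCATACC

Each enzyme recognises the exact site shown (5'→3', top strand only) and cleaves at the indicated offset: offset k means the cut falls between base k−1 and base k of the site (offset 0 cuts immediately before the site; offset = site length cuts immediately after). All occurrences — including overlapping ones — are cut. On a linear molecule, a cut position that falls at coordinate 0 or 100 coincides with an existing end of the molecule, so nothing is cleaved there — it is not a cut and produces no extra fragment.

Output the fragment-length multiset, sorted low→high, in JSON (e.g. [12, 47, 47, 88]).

[5,5,6,7,8,9,10,16,17,17]

Site scan:
  AzqIV (GCGC, off=3): starts [2, 77, 82] → cuts [5, 80, 85]
  IvoII (TCTGCCAT, off=5): starts [68, 89] → cuts [73, 94]
  OquIV (CGGCGA, off=4): starts [18, 26, 36] → cuts [22, 30, 40]
  PtaV (CCCTACTC, off=8): starts [48] → cuts [56]

All cut coordinates (distinct, sorted): [5, 22, 30, 40, 56, 73, 80, 85, 94]

Fragment lengths:
  [0,5): 5 bp
  [5,22): 17 bp
  [22,30): 8 bp
  [30,40): 10 bp
  [40,56): 16 bp
  [56,73): 17 bp
  [73,80): 7 bp
  [80,85): 5 bp
  [85,94): 9 bp
  [94,100): 6 bp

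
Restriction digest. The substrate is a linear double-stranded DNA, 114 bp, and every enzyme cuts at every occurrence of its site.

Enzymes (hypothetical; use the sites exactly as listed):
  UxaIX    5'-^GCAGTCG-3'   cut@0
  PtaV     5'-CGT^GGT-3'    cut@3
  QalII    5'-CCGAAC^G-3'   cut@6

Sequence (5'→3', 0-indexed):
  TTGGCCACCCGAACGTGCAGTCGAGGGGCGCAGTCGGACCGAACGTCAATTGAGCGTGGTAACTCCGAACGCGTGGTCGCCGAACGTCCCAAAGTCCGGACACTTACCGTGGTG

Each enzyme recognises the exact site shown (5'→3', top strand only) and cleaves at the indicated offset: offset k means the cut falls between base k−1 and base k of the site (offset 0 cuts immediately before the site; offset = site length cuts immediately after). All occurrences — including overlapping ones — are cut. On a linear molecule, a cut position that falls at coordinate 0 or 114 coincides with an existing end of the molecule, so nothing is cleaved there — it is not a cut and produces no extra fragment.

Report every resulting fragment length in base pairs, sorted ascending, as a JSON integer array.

Per-enzyme occurrences:
  UxaIX GCAGTCG/0: at [16, 29] ⇒ [16, 29]
  PtaV CGTGGT/3: at [54, 71, 107] ⇒ [57, 74, 110]
  QalII CCGAACG/6: at [8, 38, 64, 79] ⇒ [14, 44, 70, 85]

All cut coordinates (distinct, sorted): [14, 16, 29, 44, 57, 70, 74, 85, 110]

Fragments:
  [0,14): 14 bp
  [14,16): 2 bp
  [16,29): 13 bp
  [29,44): 15 bp
  [44,57): 13 bp
  [57,70): 13 bp
  [70,74): 4 bp
  [74,85): 11 bp
  [85,110): 25 bp
  [110,114): 4 bp

[2,4,4,11,13,13,13,14,15,25]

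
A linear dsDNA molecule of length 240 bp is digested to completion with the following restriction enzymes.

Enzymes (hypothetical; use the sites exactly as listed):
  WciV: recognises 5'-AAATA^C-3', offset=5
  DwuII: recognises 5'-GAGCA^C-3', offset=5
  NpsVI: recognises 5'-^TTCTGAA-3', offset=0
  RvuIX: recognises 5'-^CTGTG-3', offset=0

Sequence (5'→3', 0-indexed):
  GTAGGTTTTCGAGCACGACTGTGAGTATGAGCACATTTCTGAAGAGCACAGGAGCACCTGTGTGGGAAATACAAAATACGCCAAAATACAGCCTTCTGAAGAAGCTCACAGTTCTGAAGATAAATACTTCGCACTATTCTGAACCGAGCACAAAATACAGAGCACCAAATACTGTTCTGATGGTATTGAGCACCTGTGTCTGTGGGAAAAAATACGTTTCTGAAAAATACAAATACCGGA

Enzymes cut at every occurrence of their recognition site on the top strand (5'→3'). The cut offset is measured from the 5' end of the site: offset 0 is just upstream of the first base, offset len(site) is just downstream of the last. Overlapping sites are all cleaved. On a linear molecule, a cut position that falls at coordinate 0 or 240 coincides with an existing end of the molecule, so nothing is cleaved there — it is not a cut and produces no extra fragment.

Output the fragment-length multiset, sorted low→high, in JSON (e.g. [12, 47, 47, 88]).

Per-enzyme occurrences:
  WciV (AAATAC, off=5): starts [66, 73, 83, 121, 152, 166, 209, 224, 230] → cuts [71, 78, 88, 126, 157, 171, 214, 229, 235]
  DwuII (GAGCAC, off=5): starts [10, 28, 43, 51, 145, 159, 187] → cuts [15, 33, 48, 56, 150, 164, 192]
  NpsVI (TTCTGAA, off=0): starts [36, 93, 111, 136, 217] → cuts [36, 93, 111, 136, 217]
  RvuIX (CTGTG, off=0): starts [18, 57, 193, 199] → cuts [18, 57, 193, 199]

Pooled cuts: [15, 18, 33, 36, 48, 56, 57, 71, 78, 88, 93, 111, 126, 136, 150, 157, 164, 171, 192, 193, 199, 214, 217, 229, 235]

Fragment lengths:
  [0,15): 15 bp
  [15,18): 3 bp
  [18,33): 15 bp
  [33,36): 3 bp
  [36,48): 12 bp
  [48,56): 8 bp
  [56,57): 1 bp
  [57,71): 14 bp
  [71,78): 7 bp
  [78,88): 10 bp
  [88,93): 5 bp
  [93,111): 18 bp
  [111,126): 15 bp
  [126,136): 10 bp
  [136,150): 14 bp
  [150,157): 7 bp
  [157,164): 7 bp
  [164,171): 7 bp
  [171,192): 21 bp
  [192,193): 1 bp
  [193,199): 6 bp
  [199,214): 15 bp
  [214,217): 3 bp
  [217,229): 12 bp
  [229,235): 6 bp
  [235,240): 5 bp

[1,1,3,3,3,5,5,6,6,7,7,7,7,8,10,10,12,12,14,14,15,15,15,15,18,21]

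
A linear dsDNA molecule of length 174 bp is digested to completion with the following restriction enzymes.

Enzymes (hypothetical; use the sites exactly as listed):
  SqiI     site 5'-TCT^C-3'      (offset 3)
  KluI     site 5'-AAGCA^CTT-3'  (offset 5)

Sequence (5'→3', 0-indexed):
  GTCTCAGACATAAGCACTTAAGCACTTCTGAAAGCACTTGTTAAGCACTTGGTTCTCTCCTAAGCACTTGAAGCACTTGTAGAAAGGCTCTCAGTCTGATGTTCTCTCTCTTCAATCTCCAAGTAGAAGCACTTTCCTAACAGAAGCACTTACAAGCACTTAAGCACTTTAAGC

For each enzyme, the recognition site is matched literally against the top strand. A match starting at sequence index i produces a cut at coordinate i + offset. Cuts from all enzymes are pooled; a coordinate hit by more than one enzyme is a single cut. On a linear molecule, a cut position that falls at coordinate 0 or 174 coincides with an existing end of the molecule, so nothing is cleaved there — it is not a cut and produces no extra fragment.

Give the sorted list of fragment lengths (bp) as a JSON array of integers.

Site scan:
  SqiI (TCTC, off=3): starts [1, 53, 55, 88, 102, 104, 106, 115] → cuts [4, 56, 58, 91, 105, 107, 109, 118]
  KluI (AAGCACTT, off=5): starts [11, 19, 31, 42, 61, 70, 126, 143, 153, 161] → cuts [16, 24, 36, 47, 66, 75, 131, 148, 158, 166]

Pooled cuts: [4, 16, 24, 36, 47, 56, 58, 66, 75, 91, 105, 107, 109, 118, 131, 148, 158, 166]

Fragment lengths:
  [0,4): 4 bp
  [4,16): 12 bp
  [16,24): 8 bp
  [24,36): 12 bp
  [36,47): 11 bp
  [47,56): 9 bp
  [56,58): 2 bp
  [58,66): 8 bp
  [66,75): 9 bp
  [75,91): 16 bp
  [91,105): 14 bp
  [105,107): 2 bp
  [107,109): 2 bp
  [109,118): 9 bp
  [118,131): 13 bp
  [131,148): 17 bp
  [148,158): 10 bp
  [158,166): 8 bp
  [166,174): 8 bp

[2,2,2,4,8,8,8,8,9,9,9,10,11,12,12,13,14,16,17]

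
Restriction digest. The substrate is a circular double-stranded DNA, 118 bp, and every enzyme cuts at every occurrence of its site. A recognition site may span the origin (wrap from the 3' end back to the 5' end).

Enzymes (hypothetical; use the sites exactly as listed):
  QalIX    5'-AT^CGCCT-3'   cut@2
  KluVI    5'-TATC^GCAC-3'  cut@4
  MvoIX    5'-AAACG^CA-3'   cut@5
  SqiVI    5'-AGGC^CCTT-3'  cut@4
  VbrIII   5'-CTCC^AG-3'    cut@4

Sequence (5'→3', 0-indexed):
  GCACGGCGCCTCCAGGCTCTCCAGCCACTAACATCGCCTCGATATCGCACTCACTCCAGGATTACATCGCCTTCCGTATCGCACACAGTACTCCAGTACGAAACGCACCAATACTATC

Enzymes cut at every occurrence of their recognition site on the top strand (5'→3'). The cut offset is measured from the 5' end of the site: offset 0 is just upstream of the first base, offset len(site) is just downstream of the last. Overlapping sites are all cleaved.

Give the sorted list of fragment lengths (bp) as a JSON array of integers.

[9,10,11,11,12,12,13,13,13,14]

Per-enzyme occurrences:
  QalIX ATCGCCT/2: at [32, 65] ⇒ [34, 67]
  KluVI TATCGCAC/4: at [42, 76, 114] ⇒ [0, 46, 80]
  MvoIX AAACGCA/5: at [100] ⇒ [105]
  SqiVI (AGGCCCTT, off=4): no sites
  VbrIII CTCCAG/4: at [9, 18, 53, 90] ⇒ [13, 22, 57, 94]

Pooled cuts: [0, 13, 22, 34, 46, 57, 67, 80, 94, 105]

Fragment lengths:
  0→13: 13 bp
  13→22: 9 bp
  22→34: 12 bp
  34→46: 12 bp
  46→57: 11 bp
  57→67: 10 bp
  67→80: 13 bp
  80→94: 14 bp
  94→105: 11 bp
  105→0 (wrap): 118-105+0 = 13 bp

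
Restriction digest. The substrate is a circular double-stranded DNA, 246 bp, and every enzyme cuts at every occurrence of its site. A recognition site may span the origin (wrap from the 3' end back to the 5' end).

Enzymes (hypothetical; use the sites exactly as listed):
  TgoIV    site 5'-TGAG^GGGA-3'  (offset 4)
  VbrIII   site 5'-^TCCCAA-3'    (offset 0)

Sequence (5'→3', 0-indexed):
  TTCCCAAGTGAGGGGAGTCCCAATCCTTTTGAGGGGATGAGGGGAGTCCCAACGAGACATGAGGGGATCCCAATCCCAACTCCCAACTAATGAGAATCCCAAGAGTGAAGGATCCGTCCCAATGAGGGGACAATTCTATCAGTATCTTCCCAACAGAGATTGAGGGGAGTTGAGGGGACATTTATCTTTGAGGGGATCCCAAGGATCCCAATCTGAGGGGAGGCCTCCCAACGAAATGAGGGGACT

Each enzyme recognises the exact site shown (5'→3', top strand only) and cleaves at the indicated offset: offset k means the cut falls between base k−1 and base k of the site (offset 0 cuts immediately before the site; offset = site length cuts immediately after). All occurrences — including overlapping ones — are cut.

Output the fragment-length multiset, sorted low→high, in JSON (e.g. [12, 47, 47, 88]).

[4,4,5,5,6,7,7,8,8,9,10,10,11,12,15,16,16,17,17,18,20,21]

Scan for sites:
  TgoIV TGAGGGGA/4: at [8, 29, 37, 59, 122, 160, 170, 188, 213, 236] ⇒ [12, 33, 41, 63, 126, 164, 174, 192, 217, 240]
  VbrIII TCCCAA/0: at [1, 17, 46, 67, 73, 80, 96, 116, 147, 196, 205, 225] ⇒ [1, 17, 46, 67, 73, 80, 96, 116, 147, 196, 205, 225]

All cut coordinates (distinct, sorted): [1, 12, 17, 33, 41, 46, 63, 67, 73, 80, 96, 116, 126, 147, 164, 174, 192, 196, 205, 217, 225, 240]

Fragment lengths:
  1→12: 11 bp
  12→17: 5 bp
  17→33: 16 bp
  33→41: 8 bp
  41→46: 5 bp
  46→63: 17 bp
  63→67: 4 bp
  67→73: 6 bp
  73→80: 7 bp
  80→96: 16 bp
  96→116: 20 bp
  116→126: 10 bp
  126→147: 21 bp
  147→164: 17 bp
  164→174: 10 bp
  174→192: 18 bp
  192→196: 4 bp
  196→205: 9 bp
  205→217: 12 bp
  217→225: 8 bp
  225→240: 15 bp
  240→1 (wrap): 246-240+1 = 7 bp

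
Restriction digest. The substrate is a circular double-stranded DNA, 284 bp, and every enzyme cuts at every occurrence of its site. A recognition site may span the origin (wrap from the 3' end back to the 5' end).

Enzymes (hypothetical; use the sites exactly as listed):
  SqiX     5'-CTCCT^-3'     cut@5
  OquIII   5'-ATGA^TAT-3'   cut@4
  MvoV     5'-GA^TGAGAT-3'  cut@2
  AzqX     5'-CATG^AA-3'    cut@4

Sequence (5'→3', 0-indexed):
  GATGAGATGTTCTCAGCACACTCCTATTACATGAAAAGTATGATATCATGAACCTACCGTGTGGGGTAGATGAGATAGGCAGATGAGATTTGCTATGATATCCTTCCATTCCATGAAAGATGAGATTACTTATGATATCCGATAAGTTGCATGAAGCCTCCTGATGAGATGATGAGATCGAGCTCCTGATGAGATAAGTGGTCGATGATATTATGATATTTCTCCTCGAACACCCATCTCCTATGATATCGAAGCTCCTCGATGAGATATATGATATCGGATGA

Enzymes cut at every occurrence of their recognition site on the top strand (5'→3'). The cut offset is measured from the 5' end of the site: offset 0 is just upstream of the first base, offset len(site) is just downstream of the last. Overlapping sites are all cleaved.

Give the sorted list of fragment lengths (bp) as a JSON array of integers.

Per-enzyme occurrences:
  SqiX CTCCT/5: at [20, 157, 182, 221, 237, 254] ⇒ [25, 162, 187, 226, 242, 259]
  OquIII ATGATAT/4: at [39, 94, 131, 204, 212, 242, 270] ⇒ [43, 98, 135, 208, 216, 246, 274]
  MvoV GATGAGAT/2: at [0, 68, 81, 118, 162, 170, 187, 260, 279] ⇒ [2, 70, 83, 120, 164, 172, 189, 262, 281]
  AzqX CATGAA/4: at [29, 46, 111, 149] ⇒ [33, 50, 115, 153]

All cut coordinates (distinct, sorted): [2, 25, 33, 43, 50, 70, 83, 98, 115, 120, 135, 153, 162, 164, 172, 187, 189, 208, 216, 226, 242, 246, 259, 262, 274, 281]

Fragments:
  2→25: 23 bp
  25→33: 8 bp
  33→43: 10 bp
  43→50: 7 bp
  50→70: 20 bp
  70→83: 13 bp
  83→98: 15 bp
  98→115: 17 bp
  115→120: 5 bp
  120→135: 15 bp
  135→153: 18 bp
  153→162: 9 bp
  162→164: 2 bp
  164→172: 8 bp
  172→187: 15 bp
  187→189: 2 bp
  189→208: 19 bp
  208→216: 8 bp
  216→226: 10 bp
  226→242: 16 bp
  242→246: 4 bp
  246→259: 13 bp
  259→262: 3 bp
  262→274: 12 bp
  274→281: 7 bp
  281→2 (wrap): 284-281+2 = 5 bp

[2,2,3,4,5,5,7,7,8,8,8,9,10,10,12,13,13,15,15,15,16,17,18,19,20,23]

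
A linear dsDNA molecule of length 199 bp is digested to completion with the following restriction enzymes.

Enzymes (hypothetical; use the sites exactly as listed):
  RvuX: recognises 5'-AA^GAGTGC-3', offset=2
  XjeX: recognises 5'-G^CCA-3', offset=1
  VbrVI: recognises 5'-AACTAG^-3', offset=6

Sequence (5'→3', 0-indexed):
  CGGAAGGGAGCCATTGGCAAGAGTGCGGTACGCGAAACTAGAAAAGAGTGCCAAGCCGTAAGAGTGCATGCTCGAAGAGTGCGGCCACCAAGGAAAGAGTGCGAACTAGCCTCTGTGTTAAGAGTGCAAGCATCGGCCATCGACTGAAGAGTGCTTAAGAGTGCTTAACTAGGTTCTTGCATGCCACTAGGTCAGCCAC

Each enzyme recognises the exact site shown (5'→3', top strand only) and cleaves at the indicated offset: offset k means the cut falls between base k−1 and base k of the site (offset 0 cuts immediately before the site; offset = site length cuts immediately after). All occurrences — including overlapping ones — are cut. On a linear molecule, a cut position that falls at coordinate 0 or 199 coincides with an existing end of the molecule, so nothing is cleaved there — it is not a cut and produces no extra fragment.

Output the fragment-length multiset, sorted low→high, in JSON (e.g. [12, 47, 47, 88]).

[4,4,5,8,10,10,10,11,11,12,12,12,12,13,14,15,15,21]

Per-enzyme occurrences:
  RvuX AAGAGTGC/2: at [18, 43, 59, 74, 94, 119, 146, 156] ⇒ [20, 45, 61, 76, 96, 121, 148, 158]
  XjeX GCCA/1: at [9, 49, 83, 135, 182, 194] ⇒ [10, 50, 84, 136, 183, 195]
  VbrVI AACTAG/6: at [35, 103, 166] ⇒ [41, 109, 172]

Pooled cuts: [10, 20, 41, 45, 50, 61, 76, 84, 96, 109, 121, 136, 148, 158, 172, 183, 195]

Fragment lengths:
  [0,10): 10 bp
  [10,20): 10 bp
  [20,41): 21 bp
  [41,45): 4 bp
  [45,50): 5 bp
  [50,61): 11 bp
  [61,76): 15 bp
  [76,84): 8 bp
  [84,96): 12 bp
  [96,109): 13 bp
  [109,121): 12 bp
  [121,136): 15 bp
  [136,148): 12 bp
  [148,158): 10 bp
  [158,172): 14 bp
  [172,183): 11 bp
  [183,195): 12 bp
  [195,199): 4 bp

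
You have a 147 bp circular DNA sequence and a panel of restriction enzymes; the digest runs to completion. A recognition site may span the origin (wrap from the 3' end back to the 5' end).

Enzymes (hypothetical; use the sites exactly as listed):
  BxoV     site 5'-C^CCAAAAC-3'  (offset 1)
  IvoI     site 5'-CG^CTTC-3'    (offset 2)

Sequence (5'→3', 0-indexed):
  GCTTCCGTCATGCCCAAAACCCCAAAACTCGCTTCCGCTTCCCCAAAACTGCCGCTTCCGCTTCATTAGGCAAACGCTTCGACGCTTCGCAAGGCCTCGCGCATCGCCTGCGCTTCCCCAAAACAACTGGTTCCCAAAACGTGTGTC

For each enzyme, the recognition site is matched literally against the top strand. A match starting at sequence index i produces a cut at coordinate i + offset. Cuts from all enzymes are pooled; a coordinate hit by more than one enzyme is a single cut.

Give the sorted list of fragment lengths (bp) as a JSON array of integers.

[5,5,6,6,8,8,10,12,12,15,16,16,28]

Site scan:
  BxoV (CCCAAAAC, off=1): starts [12, 20, 41, 116, 132] → cuts [13, 21, 42, 117, 133]
  IvoI (CGCTTC, off=2): starts [29, 35, 52, 58, 74, 82, 110, 146] → cuts [1, 31, 37, 54, 60, 76, 84, 112]

Pooled cuts: [1, 13, 21, 31, 37, 42, 54, 60, 76, 84, 112, 117, 133]

Fragment lengths:
  1→13: 12 bp
  13→21: 8 bp
  21→31: 10 bp
  31→37: 6 bp
  37→42: 5 bp
  42→54: 12 bp
  54→60: 6 bp
  60→76: 16 bp
  76→84: 8 bp
  84→112: 28 bp
  112→117: 5 bp
  117→133: 16 bp
  133→1 (wrap): 147-133+1 = 15 bp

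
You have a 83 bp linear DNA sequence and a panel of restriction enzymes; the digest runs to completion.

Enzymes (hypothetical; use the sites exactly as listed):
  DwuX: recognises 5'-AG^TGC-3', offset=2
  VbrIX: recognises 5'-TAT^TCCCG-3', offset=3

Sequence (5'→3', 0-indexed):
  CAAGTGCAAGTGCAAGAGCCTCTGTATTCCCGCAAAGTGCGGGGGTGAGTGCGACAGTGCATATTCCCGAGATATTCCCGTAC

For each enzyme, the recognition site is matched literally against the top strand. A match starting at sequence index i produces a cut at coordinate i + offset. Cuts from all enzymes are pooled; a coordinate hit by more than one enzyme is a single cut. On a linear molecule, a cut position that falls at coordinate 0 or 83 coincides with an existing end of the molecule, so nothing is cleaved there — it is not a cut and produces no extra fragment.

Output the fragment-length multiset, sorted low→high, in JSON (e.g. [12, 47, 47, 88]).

[4,6,7,8,8,10,11,12,17]

Per-enzyme occurrences:
  DwuX (AGTGC, off=2): starts [2, 8, 35, 47, 55] → cuts [4, 10, 37, 49, 57]
  VbrIX (TATTCCCG, off=3): starts [24, 61, 72] → cuts [27, 64, 75]

All cut coordinates (distinct, sorted): [4, 10, 27, 37, 49, 57, 64, 75]

Fragments:
  [0,4): 4 bp
  [4,10): 6 bp
  [10,27): 17 bp
  [27,37): 10 bp
  [37,49): 12 bp
  [49,57): 8 bp
  [57,64): 7 bp
  [64,75): 11 bp
  [75,83): 8 bp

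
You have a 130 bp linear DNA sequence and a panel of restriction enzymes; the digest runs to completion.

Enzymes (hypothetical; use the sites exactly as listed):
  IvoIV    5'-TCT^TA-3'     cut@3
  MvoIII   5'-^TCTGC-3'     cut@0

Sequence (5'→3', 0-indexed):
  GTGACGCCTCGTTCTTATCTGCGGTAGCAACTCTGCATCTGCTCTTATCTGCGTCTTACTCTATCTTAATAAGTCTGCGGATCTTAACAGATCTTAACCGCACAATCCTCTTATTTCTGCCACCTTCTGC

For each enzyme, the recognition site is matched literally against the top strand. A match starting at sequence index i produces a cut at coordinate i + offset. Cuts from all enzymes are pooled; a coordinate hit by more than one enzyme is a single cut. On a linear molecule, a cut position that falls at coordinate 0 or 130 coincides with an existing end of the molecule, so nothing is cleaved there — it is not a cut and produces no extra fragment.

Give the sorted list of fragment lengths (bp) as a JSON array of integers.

[2,2,4,5,6,7,8,9,10,10,10,11,14,15,17]

Per-enzyme occurrences:
  IvoIV (TCTTA, off=3): starts [12, 42, 53, 63, 81, 91, 108] → cuts [15, 45, 56, 66, 84, 94, 111]
  MvoIII (TCTGC, off=0): starts [17, 31, 37, 47, 73, 115, 125] → cuts [17, 31, 37, 47, 73, 115, 125]

Pooled cuts: [15, 17, 31, 37, 45, 47, 56, 66, 73, 84, 94, 111, 115, 125]

Fragments:
  [0,15): 15 bp
  [15,17): 2 bp
  [17,31): 14 bp
  [31,37): 6 bp
  [37,45): 8 bp
  [45,47): 2 bp
  [47,56): 9 bp
  [56,66): 10 bp
  [66,73): 7 bp
  [73,84): 11 bp
  [84,94): 10 bp
  [94,111): 17 bp
  [111,115): 4 bp
  [115,125): 10 bp
  [125,130): 5 bp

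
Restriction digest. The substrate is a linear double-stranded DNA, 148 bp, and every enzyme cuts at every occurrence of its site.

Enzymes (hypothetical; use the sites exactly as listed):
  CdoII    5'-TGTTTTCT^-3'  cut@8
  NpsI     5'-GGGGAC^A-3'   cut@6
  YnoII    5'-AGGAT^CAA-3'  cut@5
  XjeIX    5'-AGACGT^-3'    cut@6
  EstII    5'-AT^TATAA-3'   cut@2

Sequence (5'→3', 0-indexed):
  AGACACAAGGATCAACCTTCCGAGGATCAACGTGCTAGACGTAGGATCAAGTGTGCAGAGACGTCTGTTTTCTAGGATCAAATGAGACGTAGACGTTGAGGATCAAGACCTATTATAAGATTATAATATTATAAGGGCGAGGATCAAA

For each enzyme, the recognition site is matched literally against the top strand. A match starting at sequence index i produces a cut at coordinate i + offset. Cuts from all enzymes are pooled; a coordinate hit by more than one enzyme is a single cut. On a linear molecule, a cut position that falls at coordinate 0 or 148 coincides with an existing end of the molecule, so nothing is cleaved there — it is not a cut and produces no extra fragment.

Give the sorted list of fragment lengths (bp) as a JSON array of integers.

Per-enzyme occurrences:
  CdoII TGTTTTCT/8: at [65] ⇒ [73]
  NpsI (GGGGACA, off=6): no sites
  YnoII AGGATCAA/5: at [7, 22, 42, 73, 98, 139] ⇒ [12, 27, 47, 78, 103, 144]
  XjeIX AGACGT/6: at [36, 58, 84, 90] ⇒ [42, 64, 90, 96]
  EstII ATTATAA/2: at [111, 119, 127] ⇒ [113, 121, 129]

Pooled cuts: [12, 27, 42, 47, 64, 73, 78, 90, 96, 103, 113, 121, 129, 144]

Fragments:
  [0,12): 12 bp
  [12,27): 15 bp
  [27,42): 15 bp
  [42,47): 5 bp
  [47,64): 17 bp
  [64,73): 9 bp
  [73,78): 5 bp
  [78,90): 12 bp
  [90,96): 6 bp
  [96,103): 7 bp
  [103,113): 10 bp
  [113,121): 8 bp
  [121,129): 8 bp
  [129,144): 15 bp
  [144,148): 4 bp

[4,5,5,6,7,8,8,9,10,12,12,15,15,15,17]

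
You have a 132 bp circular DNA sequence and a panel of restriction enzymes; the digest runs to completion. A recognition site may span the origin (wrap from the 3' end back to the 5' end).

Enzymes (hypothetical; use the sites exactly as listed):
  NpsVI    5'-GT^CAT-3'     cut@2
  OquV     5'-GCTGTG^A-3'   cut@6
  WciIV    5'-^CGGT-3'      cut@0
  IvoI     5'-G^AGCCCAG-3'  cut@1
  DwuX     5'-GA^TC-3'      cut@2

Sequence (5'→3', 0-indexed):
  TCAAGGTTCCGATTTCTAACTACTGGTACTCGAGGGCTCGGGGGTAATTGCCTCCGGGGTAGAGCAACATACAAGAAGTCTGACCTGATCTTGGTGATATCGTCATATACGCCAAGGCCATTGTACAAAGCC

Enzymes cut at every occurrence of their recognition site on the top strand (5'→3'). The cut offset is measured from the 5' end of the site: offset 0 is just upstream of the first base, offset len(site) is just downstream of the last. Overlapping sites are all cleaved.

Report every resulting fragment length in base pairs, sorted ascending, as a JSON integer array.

Site scan:
  NpsVI (GTCAT, off=2): starts [101] → cuts [103]
  OquV (GCTGTGA, off=6): no sites
  WciIV (CGGT, off=0): no sites
  IvoI (GAGCCCAG, off=1): no sites
  DwuX (GATC, off=2): starts [86] → cuts [88]

All cut coordinates (distinct, sorted): [88, 103]

Fragment lengths:
  88→103: 15 bp
  103→88 (wrap): 132-103+88 = 117 bp

[15,117]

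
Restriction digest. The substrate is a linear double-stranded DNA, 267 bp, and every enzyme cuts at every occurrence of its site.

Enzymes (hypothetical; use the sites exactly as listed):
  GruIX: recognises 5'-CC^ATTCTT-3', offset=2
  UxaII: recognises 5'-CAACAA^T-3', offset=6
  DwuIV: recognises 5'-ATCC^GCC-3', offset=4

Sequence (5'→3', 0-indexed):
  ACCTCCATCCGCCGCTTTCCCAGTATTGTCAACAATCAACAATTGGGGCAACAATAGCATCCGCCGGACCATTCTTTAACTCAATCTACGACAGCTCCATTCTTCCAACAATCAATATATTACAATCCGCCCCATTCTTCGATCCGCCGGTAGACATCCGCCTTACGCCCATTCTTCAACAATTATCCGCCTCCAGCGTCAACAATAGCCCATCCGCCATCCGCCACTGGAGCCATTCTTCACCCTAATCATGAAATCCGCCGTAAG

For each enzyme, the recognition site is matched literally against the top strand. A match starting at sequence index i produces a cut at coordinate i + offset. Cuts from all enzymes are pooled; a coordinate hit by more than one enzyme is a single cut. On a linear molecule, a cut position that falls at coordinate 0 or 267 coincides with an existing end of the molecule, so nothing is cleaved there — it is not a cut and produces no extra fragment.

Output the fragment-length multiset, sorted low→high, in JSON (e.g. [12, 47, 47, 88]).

[5,6,7,7,8,8,8,10,10,11,12,12,12,12,13,14,17,17,25,25,28]

Per-enzyme occurrences:
  GruIX CCATTCTT/2: at [68, 96, 131, 168, 232] ⇒ [70, 98, 133, 170, 234]
  UxaII CAACAAT/6: at [29, 36, 48, 105, 176, 199] ⇒ [35, 42, 54, 111, 182, 205]
  DwuIV ATCCGCC/4: at [6, 58, 124, 141, 155, 184, 211, 218, 255] ⇒ [10, 62, 128, 145, 159, 188, 215, 222, 259]

All cut coordinates (distinct, sorted): [10, 35, 42, 54, 62, 70, 98, 111, 128, 133, 145, 159, 170, 182, 188, 205, 215, 222, 234, 259]

Fragments:
  [0,10): 10 bp
  [10,35): 25 bp
  [35,42): 7 bp
  [42,54): 12 bp
  [54,62): 8 bp
  [62,70): 8 bp
  [70,98): 28 bp
  [98,111): 13 bp
  [111,128): 17 bp
  [128,133): 5 bp
  [133,145): 12 bp
  [145,159): 14 bp
  [159,170): 11 bp
  [170,182): 12 bp
  [182,188): 6 bp
  [188,205): 17 bp
  [205,215): 10 bp
  [215,222): 7 bp
  [222,234): 12 bp
  [234,259): 25 bp
  [259,267): 8 bp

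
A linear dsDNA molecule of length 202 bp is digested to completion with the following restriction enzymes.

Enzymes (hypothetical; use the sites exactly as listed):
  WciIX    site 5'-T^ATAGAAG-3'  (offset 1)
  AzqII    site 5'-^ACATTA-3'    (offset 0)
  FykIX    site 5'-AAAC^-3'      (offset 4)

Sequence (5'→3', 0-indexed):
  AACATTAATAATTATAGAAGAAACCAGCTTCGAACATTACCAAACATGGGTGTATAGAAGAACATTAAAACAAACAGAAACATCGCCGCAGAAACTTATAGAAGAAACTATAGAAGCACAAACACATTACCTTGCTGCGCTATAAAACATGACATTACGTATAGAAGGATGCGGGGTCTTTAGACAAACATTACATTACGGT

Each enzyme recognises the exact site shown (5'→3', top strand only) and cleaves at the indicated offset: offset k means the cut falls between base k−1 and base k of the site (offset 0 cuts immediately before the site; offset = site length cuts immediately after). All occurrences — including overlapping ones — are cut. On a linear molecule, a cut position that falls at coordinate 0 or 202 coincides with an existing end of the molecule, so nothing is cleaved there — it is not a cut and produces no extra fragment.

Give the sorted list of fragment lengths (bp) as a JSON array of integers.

Scan for sites:
  WciIX (TATAGAAG, off=1): starts [12, 52, 96, 108, 159] → cuts [13, 53, 97, 109, 160]
  AzqII (ACATTA, off=0): starts [1, 33, 61, 123, 151, 187, 192] → cuts [1, 33, 61, 123, 151, 187, 192]
  FykIX (AAAC, off=4): starts [20, 41, 67, 71, 77, 91, 104, 119, 144, 185] → cuts [24, 45, 71, 75, 81, 95, 108, 123, 148, 189]

Pooled cuts: [1, 13, 24, 33, 45, 53, 61, 71, 75, 81, 95, 97, 108, 109, 123, 148, 151, 160, 187, 189, 192]

Fragment lengths:
  [0,1): 1 bp
  [1,13): 12 bp
  [13,24): 11 bp
  [24,33): 9 bp
  [33,45): 12 bp
  [45,53): 8 bp
  [53,61): 8 bp
  [61,71): 10 bp
  [71,75): 4 bp
  [75,81): 6 bp
  [81,95): 14 bp
  [95,97): 2 bp
  [97,108): 11 bp
  [108,109): 1 bp
  [109,123): 14 bp
  [123,148): 25 bp
  [148,151): 3 bp
  [151,160): 9 bp
  [160,187): 27 bp
  [187,189): 2 bp
  [189,192): 3 bp
  [192,202): 10 bp

[1,1,2,2,3,3,4,6,8,8,9,9,10,10,11,11,12,12,14,14,25,27]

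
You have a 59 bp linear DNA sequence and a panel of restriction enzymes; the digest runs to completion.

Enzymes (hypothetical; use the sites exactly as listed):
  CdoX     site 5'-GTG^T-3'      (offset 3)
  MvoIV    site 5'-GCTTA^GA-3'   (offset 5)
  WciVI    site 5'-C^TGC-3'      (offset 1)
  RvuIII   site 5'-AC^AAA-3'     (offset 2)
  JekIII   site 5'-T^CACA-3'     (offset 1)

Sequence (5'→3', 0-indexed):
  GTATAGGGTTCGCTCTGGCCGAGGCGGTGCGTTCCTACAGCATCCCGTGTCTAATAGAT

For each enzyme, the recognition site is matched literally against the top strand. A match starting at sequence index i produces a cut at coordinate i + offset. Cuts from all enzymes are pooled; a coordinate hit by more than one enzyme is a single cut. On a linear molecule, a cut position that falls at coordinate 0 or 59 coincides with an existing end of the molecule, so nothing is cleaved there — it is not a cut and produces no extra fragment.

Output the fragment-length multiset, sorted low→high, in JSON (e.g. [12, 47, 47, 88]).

[10,49]

Scan for sites:
  CdoX (GTGT, off=3): starts [46] → cuts [49]
  MvoIV (GCTTAGA, off=5): no sites
  WciVI (CTGC, off=1): no sites
  RvuIII (ACAAA, off=2): no sites
  JekIII (TCACA, off=1): no sites

Pooled cuts: [49]

Fragment lengths:
  [0,49): 49 bp
  [49,59): 10 bp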